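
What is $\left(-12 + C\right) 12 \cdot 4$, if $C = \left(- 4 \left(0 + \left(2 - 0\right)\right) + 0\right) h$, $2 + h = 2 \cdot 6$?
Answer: $-4416$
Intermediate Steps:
$h = 10$ ($h = -2 + 2 \cdot 6 = -2 + 12 = 10$)
$C = -80$ ($C = \left(- 4 \left(0 + \left(2 - 0\right)\right) + 0\right) 10 = \left(- 4 \left(0 + \left(2 + 0\right)\right) + 0\right) 10 = \left(- 4 \left(0 + 2\right) + 0\right) 10 = \left(\left(-4\right) 2 + 0\right) 10 = \left(-8 + 0\right) 10 = \left(-8\right) 10 = -80$)
$\left(-12 + C\right) 12 \cdot 4 = \left(-12 - 80\right) 12 \cdot 4 = \left(-92\right) 48 = -4416$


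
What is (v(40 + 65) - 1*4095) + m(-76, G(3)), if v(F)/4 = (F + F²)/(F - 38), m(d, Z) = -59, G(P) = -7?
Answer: -233798/67 ≈ -3489.5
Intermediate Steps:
v(F) = 4*(F + F²)/(-38 + F) (v(F) = 4*((F + F²)/(F - 38)) = 4*((F + F²)/(-38 + F)) = 4*(F + F²)/(-38 + F))
(v(40 + 65) - 1*4095) + m(-76, G(3)) = (4*(40 + 65)*(1 + (40 + 65))/(-38 + (40 + 65)) - 1*4095) - 59 = (4*105*(1 + 105)/(-38 + 105) - 4095) - 59 = (4*105*106/67 - 4095) - 59 = (4*105*(1/67)*106 - 4095) - 59 = (44520/67 - 4095) - 59 = -229845/67 - 59 = -233798/67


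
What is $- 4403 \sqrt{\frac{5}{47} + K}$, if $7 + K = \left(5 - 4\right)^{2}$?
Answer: $- \frac{4403 i \sqrt{13019}}{47} \approx - 10689.0 i$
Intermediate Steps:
$K = -6$ ($K = -7 + \left(5 - 4\right)^{2} = -7 + 1^{2} = -7 + 1 = -6$)
$- 4403 \sqrt{\frac{5}{47} + K} = - 4403 \sqrt{\frac{5}{47} - 6} = - 4403 \sqrt{- \frac{277}{47}} = - 4403 \frac{i \sqrt{13019}}{47} = - \frac{4403 i \sqrt{13019}}{47}$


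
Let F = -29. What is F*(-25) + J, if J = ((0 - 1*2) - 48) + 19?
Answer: 694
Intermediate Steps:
J = -31 (J = ((0 - 2) - 48) + 19 = (-2 - 48) + 19 = -50 + 19 = -31)
F*(-25) + J = -29*(-25) - 31 = 725 - 31 = 694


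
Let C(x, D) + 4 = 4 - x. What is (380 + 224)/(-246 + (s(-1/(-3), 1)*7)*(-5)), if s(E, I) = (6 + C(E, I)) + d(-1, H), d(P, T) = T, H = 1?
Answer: -906/719 ≈ -1.2601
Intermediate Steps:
C(x, D) = -x (C(x, D) = -4 + (4 - x) = -x)
s(E, I) = 7 - E (s(E, I) = (6 - E) + 1 = 7 - E)
(380 + 224)/(-246 + (s(-1/(-3), 1)*7)*(-5)) = (380 + 224)/(-246 + ((7 - (-1)/(-3))*7)*(-5)) = 604/(-246 + ((7 - (-1)*(-1)/3)*7)*(-5)) = 604/(-246 + ((7 - 1*⅓)*7)*(-5)) = 604/(-246 + ((7 - ⅓)*7)*(-5)) = 604/(-246 + ((20/3)*7)*(-5)) = 604/(-246 + (140/3)*(-5)) = 604/(-246 - 700/3) = 604/(-1438/3) = 604*(-3/1438) = -906/719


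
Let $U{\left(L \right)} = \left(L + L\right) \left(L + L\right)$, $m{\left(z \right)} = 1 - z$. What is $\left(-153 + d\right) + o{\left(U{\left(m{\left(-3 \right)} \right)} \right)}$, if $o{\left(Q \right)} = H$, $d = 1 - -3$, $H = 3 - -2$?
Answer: $-144$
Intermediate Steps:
$U{\left(L \right)} = 4 L^{2}$ ($U{\left(L \right)} = 2 L 2 L = 4 L^{2}$)
$H = 5$ ($H = 3 + 2 = 5$)
$d = 4$ ($d = 1 + 3 = 4$)
$o{\left(Q \right)} = 5$
$\left(-153 + d\right) + o{\left(U{\left(m{\left(-3 \right)} \right)} \right)} = \left(-153 + 4\right) + 5 = -149 + 5 = -144$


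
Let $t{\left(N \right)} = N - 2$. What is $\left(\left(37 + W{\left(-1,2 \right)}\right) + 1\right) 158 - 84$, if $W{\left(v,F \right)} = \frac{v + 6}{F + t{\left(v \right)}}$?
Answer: $5130$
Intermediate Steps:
$t{\left(N \right)} = -2 + N$ ($t{\left(N \right)} = N - 2 = -2 + N$)
$W{\left(v,F \right)} = \frac{6 + v}{-2 + F + v}$ ($W{\left(v,F \right)} = \frac{v + 6}{F + \left(-2 + v\right)} = \frac{6 + v}{-2 + F + v}$)
$\left(\left(37 + W{\left(-1,2 \right)}\right) + 1\right) 158 - 84 = \left(\left(37 + \frac{6 - 1}{-2 + 2 - 1}\right) + 1\right) 158 - 84 = \left(\left(37 + \frac{1}{-1} \cdot 5\right) + 1\right) 158 - 84 = \left(\left(37 - 5\right) + 1\right) 158 - 84 = \left(32 + 1\right) 158 - 84 = 33 \cdot 158 - 84 = 5214 - 84 = 5130$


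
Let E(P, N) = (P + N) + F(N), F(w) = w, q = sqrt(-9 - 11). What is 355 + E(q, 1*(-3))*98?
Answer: -233 + 196*I*sqrt(5) ≈ -233.0 + 438.27*I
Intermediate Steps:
q = 2*I*sqrt(5) (q = sqrt(-20) = 2*I*sqrt(5) ≈ 4.4721*I)
E(P, N) = P + 2*N (E(P, N) = (P + N) + N = (N + P) + N = P + 2*N)
355 + E(q, 1*(-3))*98 = 355 + (2*I*sqrt(5) + 2*(1*(-3)))*98 = 355 + (2*I*sqrt(5) + 2*(-3))*98 = 355 + (2*I*sqrt(5) - 6)*98 = 355 + (-6 + 2*I*sqrt(5))*98 = 355 + (-588 + 196*I*sqrt(5)) = -233 + 196*I*sqrt(5)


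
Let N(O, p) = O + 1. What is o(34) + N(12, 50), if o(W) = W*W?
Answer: 1169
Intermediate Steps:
o(W) = W²
N(O, p) = 1 + O
o(34) + N(12, 50) = 34² + (1 + 12) = 1156 + 13 = 1169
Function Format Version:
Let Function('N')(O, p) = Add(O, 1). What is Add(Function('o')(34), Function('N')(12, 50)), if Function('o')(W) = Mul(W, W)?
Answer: 1169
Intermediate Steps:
Function('o')(W) = Pow(W, 2)
Function('N')(O, p) = Add(1, O)
Add(Function('o')(34), Function('N')(12, 50)) = Add(Pow(34, 2), Add(1, 12)) = Add(1156, 13) = 1169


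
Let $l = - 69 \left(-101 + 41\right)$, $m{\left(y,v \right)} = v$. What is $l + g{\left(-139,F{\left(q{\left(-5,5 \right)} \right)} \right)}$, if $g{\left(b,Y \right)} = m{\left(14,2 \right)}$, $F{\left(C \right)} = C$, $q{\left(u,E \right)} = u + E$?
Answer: $4142$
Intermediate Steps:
$q{\left(u,E \right)} = E + u$
$g{\left(b,Y \right)} = 2$
$l = 4140$ ($l = \left(-69\right) \left(-60\right) = 4140$)
$l + g{\left(-139,F{\left(q{\left(-5,5 \right)} \right)} \right)} = 4140 + 2 = 4142$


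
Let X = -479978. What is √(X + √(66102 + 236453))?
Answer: √(-479978 + √302555) ≈ 692.41*I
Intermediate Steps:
√(X + √(66102 + 236453)) = √(-479978 + √(66102 + 236453)) = √(-479978 + √302555)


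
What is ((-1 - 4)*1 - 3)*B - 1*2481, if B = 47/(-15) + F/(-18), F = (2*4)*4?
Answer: -109877/45 ≈ -2441.7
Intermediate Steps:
F = 32 (F = 8*4 = 32)
B = -221/45 (B = 47/(-15) + 32/(-18) = 47*(-1/15) + 32*(-1/18) = -47/15 - 16/9 = -221/45 ≈ -4.9111)
((-1 - 4)*1 - 3)*B - 1*2481 = ((-1 - 4)*1 - 3)*(-221/45) - 1*2481 = (-5*1 - 3)*(-221/45) - 2481 = (-5 - 3)*(-221/45) - 2481 = -8*(-221/45) - 2481 = 1768/45 - 2481 = -109877/45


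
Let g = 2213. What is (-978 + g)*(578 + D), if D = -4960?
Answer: -5411770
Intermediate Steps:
(-978 + g)*(578 + D) = (-978 + 2213)*(578 - 4960) = 1235*(-4382) = -5411770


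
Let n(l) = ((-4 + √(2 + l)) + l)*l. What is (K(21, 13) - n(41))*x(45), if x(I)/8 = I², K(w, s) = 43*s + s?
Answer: -15309000 - 664200*√43 ≈ -1.9664e+7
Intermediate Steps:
K(w, s) = 44*s
x(I) = 8*I²
n(l) = l*(-4 + l + √(2 + l)) (n(l) = (-4 + l + √(2 + l))*l = l*(-4 + l + √(2 + l)))
(K(21, 13) - n(41))*x(45) = (44*13 - 41*(-4 + 41 + √(2 + 41)))*(8*45²) = (572 - 41*(-4 + 41 + √43))*(8*2025) = (572 - 41*(37 + √43))*16200 = (572 - (1517 + 41*√43))*16200 = (572 + (-1517 - 41*√43))*16200 = (-945 - 41*√43)*16200 = -15309000 - 664200*√43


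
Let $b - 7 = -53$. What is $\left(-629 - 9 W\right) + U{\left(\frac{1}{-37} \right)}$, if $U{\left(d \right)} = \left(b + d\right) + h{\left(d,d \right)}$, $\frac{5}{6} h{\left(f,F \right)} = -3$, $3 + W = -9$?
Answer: $- \frac{105566}{185} \approx -570.63$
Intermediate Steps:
$W = -12$ ($W = -3 - 9 = -12$)
$b = -46$ ($b = 7 - 53 = -46$)
$h{\left(f,F \right)} = - \frac{18}{5}$ ($h{\left(f,F \right)} = \frac{6}{5} \left(-3\right) = - \frac{18}{5}$)
$U{\left(d \right)} = - \frac{248}{5} + d$ ($U{\left(d \right)} = \left(-46 + d\right) - \frac{18}{5} = - \frac{248}{5} + d$)
$\left(-629 - 9 W\right) + U{\left(\frac{1}{-37} \right)} = \left(-629 - 9 \left(-12\right)\right) - \left(\frac{248}{5} - \frac{1}{-37}\right) = \left(-629 - -108\right) - \frac{9181}{185} = \left(-629 + 108\right) - \frac{9181}{185} = -521 - \frac{9181}{185} = - \frac{105566}{185}$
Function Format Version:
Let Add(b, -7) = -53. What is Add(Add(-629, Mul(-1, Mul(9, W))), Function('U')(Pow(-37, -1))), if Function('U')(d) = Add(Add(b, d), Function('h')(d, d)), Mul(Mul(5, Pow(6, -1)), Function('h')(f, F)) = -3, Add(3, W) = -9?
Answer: Rational(-105566, 185) ≈ -570.63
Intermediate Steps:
W = -12 (W = Add(-3, -9) = -12)
b = -46 (b = Add(7, -53) = -46)
Function('h')(f, F) = Rational(-18, 5) (Function('h')(f, F) = Mul(Rational(6, 5), -3) = Rational(-18, 5))
Function('U')(d) = Add(Rational(-248, 5), d) (Function('U')(d) = Add(Add(-46, d), Rational(-18, 5)) = Add(Rational(-248, 5), d))
Add(Add(-629, Mul(-1, Mul(9, W))), Function('U')(Pow(-37, -1))) = Add(Add(-629, Mul(-1, Mul(9, -12))), Add(Rational(-248, 5), Pow(-37, -1))) = Add(Add(-629, Mul(-1, -108)), Add(Rational(-248, 5), Rational(-1, 37))) = Add(Add(-629, 108), Rational(-9181, 185)) = Add(-521, Rational(-9181, 185)) = Rational(-105566, 185)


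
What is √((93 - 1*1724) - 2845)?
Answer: 2*I*√1119 ≈ 66.903*I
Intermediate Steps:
√((93 - 1*1724) - 2845) = √((93 - 1724) - 2845) = √(-1631 - 2845) = √(-4476) = 2*I*√1119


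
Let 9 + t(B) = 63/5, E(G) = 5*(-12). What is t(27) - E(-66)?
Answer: 318/5 ≈ 63.600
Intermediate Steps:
E(G) = -60
t(B) = 18/5 (t(B) = -9 + 63/5 = 18/5)
t(27) - E(-66) = 18/5 - 1*(-60) = 18/5 + 60 = 318/5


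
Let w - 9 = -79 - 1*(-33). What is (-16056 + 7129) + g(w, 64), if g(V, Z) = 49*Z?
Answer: -5791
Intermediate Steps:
w = -37 (w = 9 + (-79 - 1*(-33)) = 9 + (-79 + 33) = 9 - 46 = -37)
(-16056 + 7129) + g(w, 64) = (-16056 + 7129) + 49*64 = -8927 + 3136 = -5791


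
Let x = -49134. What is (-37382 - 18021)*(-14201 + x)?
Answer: 3508949005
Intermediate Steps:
(-37382 - 18021)*(-14201 + x) = (-37382 - 18021)*(-14201 - 49134) = -55403*(-63335) = 3508949005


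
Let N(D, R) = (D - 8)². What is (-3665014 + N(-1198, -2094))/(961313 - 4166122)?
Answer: 2210578/3204809 ≈ 0.68977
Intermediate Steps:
N(D, R) = (-8 + D)²
(-3665014 + N(-1198, -2094))/(961313 - 4166122) = (-3665014 + (-8 - 1198)²)/(961313 - 4166122) = (-3665014 + (-1206)²)/(-3204809) = (-3665014 + 1454436)*(-1/3204809) = -2210578*(-1/3204809) = 2210578/3204809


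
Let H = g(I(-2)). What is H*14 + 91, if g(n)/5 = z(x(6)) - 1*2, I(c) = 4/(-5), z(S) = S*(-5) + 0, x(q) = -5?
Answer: 1701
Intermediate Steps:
z(S) = -5*S (z(S) = -5*S + 0 = -5*S)
I(c) = -⅘ (I(c) = 4*(-⅕) = -⅘)
g(n) = 115 (g(n) = 5*(-5*(-5) - 1*2) = 5*(25 - 2) = 5*23 = 115)
H = 115
H*14 + 91 = 115*14 + 91 = 1610 + 91 = 1701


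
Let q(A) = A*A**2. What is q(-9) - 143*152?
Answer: -22465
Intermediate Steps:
q(A) = A**3
q(-9) - 143*152 = (-9)**3 - 143*152 = -729 - 21736 = -22465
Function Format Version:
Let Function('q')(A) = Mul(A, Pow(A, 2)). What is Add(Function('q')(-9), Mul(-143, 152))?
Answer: -22465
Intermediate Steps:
Function('q')(A) = Pow(A, 3)
Add(Function('q')(-9), Mul(-143, 152)) = Add(Pow(-9, 3), Mul(-143, 152)) = Add(-729, -21736) = -22465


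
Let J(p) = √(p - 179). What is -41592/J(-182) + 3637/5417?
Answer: 3637/5417 + 41592*I/19 ≈ 0.6714 + 2189.1*I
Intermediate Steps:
J(p) = √(-179 + p)
-41592/J(-182) + 3637/5417 = -41592/√(-179 - 182) + 3637/5417 = -41592*(-I/19) + 3637*(1/5417) = -41592*(-I/19) + 3637/5417 = -(-41592)*I/19 + 3637/5417 = 41592*I/19 + 3637/5417 = 3637/5417 + 41592*I/19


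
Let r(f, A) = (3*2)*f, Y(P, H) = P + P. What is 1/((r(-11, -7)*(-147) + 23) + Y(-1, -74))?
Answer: 1/9723 ≈ 0.00010285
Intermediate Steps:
Y(P, H) = 2*P
r(f, A) = 6*f
1/((r(-11, -7)*(-147) + 23) + Y(-1, -74)) = 1/(((6*(-11))*(-147) + 23) + 2*(-1)) = 1/((-66*(-147) + 23) - 2) = 1/((9702 + 23) - 2) = 1/(9725 - 2) = 1/9723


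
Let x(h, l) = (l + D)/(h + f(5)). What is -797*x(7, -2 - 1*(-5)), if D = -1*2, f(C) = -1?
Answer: -797/6 ≈ -132.83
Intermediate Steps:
D = -2
x(h, l) = (-2 + l)/(-1 + h) (x(h, l) = (l - 2)/(h - 1) = (-2 + l)/(-1 + h))
-797*x(7, -2 - 1*(-5)) = -797*(-2 + (-2 - 1*(-5)))/(-1 + 7) = -797*(-2 + (-2 + 5))/6 = -797*(-2 + 3)/6 = -797/6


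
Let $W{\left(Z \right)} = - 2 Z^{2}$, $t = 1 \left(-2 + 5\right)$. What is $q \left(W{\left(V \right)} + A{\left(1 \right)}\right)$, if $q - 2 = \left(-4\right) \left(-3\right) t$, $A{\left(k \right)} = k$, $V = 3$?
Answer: $-646$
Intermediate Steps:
$t = 3$ ($t = 1 \cdot 3 = 3$)
$q = 38$ ($q = 2 + \left(-4\right) \left(-3\right) 3 = 2 + 12 \cdot 3 = 2 + 36 = 38$)
$q \left(W{\left(V \right)} + A{\left(1 \right)}\right) = 38 \left(- 2 \cdot 3^{2} + 1\right) = 38 \left(\left(-2\right) 9 + 1\right) = 38 \left(-18 + 1\right) = 38 \left(-17\right) = -646$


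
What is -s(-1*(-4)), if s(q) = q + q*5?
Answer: -24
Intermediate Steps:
s(q) = 6*q (s(q) = q + 5*q = 6*q)
-s(-1*(-4)) = -6*(-1*(-4)) = -6*4 = -1*24 = -24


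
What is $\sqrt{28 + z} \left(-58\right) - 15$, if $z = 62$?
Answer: $-15 - 174 \sqrt{10} \approx -565.24$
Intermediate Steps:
$\sqrt{28 + z} \left(-58\right) - 15 = \sqrt{28 + 62} \left(-58\right) - 15 = \sqrt{90} \left(-58\right) - 15 = 3 \sqrt{10} \left(-58\right) - 15 = - 174 \sqrt{10} - 15 = -15 - 174 \sqrt{10}$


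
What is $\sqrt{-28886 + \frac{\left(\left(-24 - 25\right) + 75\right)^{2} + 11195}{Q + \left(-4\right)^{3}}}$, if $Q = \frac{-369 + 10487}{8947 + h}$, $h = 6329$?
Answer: $\frac{2 i \sqrt{1701059261488562}}{483773} \approx 170.51 i$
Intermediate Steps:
$Q = \frac{5059}{7638}$ ($Q = \frac{-369 + 10487}{8947 + 6329} = \frac{10118}{15276} = 10118 \cdot \frac{1}{15276} = \frac{5059}{7638} \approx 0.66235$)
$\sqrt{-28886 + \frac{\left(\left(-24 - 25\right) + 75\right)^{2} + 11195}{Q + \left(-4\right)^{3}}} = \sqrt{-28886 + \frac{\left(\left(-24 - 25\right) + 75\right)^{2} + 11195}{\frac{5059}{7638} + \left(-4\right)^{3}}} = \sqrt{-28886 + \frac{\left(\left(-24 - 25\right) + 75\right)^{2} + 11195}{\frac{5059}{7638} - 64}} = \sqrt{-28886 + \frac{\left(-49 + 75\right)^{2} + 11195}{- \frac{483773}{7638}}} = \sqrt{-28886 + \left(26^{2} + 11195\right) \left(- \frac{7638}{483773}\right)} = \sqrt{-28886 + \left(676 + 11195\right) \left(- \frac{7638}{483773}\right)} = \sqrt{-28886 + 11871 \left(- \frac{7638}{483773}\right)} = \sqrt{-28886 - \frac{90670698}{483773}} = \sqrt{- \frac{14064937576}{483773}} = \frac{2 i \sqrt{1701059261488562}}{483773}$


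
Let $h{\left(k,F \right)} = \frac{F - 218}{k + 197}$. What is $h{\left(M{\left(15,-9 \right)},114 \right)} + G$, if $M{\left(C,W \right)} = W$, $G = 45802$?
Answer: $\frac{2152668}{47} \approx 45801.0$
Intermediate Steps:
$h{\left(k,F \right)} = \frac{-218 + F}{197 + k}$
$h{\left(M{\left(15,-9 \right)},114 \right)} + G = \frac{-218 + 114}{197 - 9} + 45802 = \frac{1}{188} \left(-104\right) + 45802 = - \frac{26}{47} + 45802 = \frac{2152668}{47}$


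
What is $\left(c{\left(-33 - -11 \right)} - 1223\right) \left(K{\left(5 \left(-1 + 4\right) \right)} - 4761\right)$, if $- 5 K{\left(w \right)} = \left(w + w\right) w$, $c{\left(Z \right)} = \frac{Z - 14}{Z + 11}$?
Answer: $5916897$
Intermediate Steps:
$c{\left(Z \right)} = \frac{-14 + Z}{11 + Z}$
$K{\left(w \right)} = - \frac{2 w^{2}}{5}$ ($K{\left(w \right)} = - \frac{\left(w + w\right) w}{5} = - \frac{2 w w}{5} = - \frac{2 w^{2}}{5}$)
$\left(c{\left(-33 - -11 \right)} - 1223\right) \left(K{\left(5 \left(-1 + 4\right) \right)} - 4761\right) = \left(\frac{-14 - 22}{11 - 22} - 1223\right) \left(- \frac{2 \left(5 \left(-1 + 4\right)\right)^{2}}{5} - 4761\right) = \left(\frac{-14 + \left(-33 + 11\right)}{11 + \left(-33 + 11\right)} - 1223\right) \left(- \frac{2 \left(5 \cdot 3\right)^{2}}{5} - 4761\right) = \left(\frac{-14 - 22}{11 - 22} - 1223\right) \left(- \frac{2 \cdot 15^{2}}{5} - 4761\right) = \left(\frac{1}{-11} \left(-36\right) - 1223\right) \left(\left(- \frac{2}{5}\right) 225 - 4761\right) = \left(\left(- \frac{1}{11}\right) \left(-36\right) - 1223\right) \left(-90 - 4761\right) = \left(\frac{36}{11} - 1223\right) \left(-4851\right) = \left(- \frac{13417}{11}\right) \left(-4851\right) = 5916897$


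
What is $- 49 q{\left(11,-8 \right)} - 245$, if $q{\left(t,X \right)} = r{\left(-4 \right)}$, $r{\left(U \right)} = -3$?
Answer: $-98$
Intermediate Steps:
$q{\left(t,X \right)} = -3$
$- 49 q{\left(11,-8 \right)} - 245 = \left(-49\right) \left(-3\right) - 245 = 147 - 245 = -98$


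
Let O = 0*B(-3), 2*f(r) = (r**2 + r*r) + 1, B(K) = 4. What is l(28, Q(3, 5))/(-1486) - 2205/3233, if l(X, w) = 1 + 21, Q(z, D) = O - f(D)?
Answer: -1673878/2402119 ≈ -0.69683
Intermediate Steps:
f(r) = 1/2 + r**2 (f(r) = ((r**2 + r*r) + 1)/2 = ((r**2 + r**2) + 1)/2 = (2*r**2 + 1)/2 = (1 + 2*r**2)/2 = 1/2 + r**2)
O = 0 (O = 0*4 = 0)
Q(z, D) = -1/2 - D**2 (Q(z, D) = 0 - (1/2 + D**2) = 0 + (-1/2 - D**2) = -1/2 - D**2)
l(X, w) = 22
l(28, Q(3, 5))/(-1486) - 2205/3233 = 22/(-1486) - 2205/3233 = 22*(-1/1486) - 2205*1/3233 = -11/743 - 2205/3233 = -1673878/2402119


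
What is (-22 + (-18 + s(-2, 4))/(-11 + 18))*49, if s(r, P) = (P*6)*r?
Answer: -1540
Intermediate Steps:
s(r, P) = 6*P*r (s(r, P) = (6*P)*r = 6*P*r)
(-22 + (-18 + s(-2, 4))/(-11 + 18))*49 = (-22 + (-18 + 6*4*(-2))/(-11 + 18))*49 = (-22 + (-18 - 48)/7)*49 = (-22 - 66*⅐)*49 = (-22 - 66/7)*49 = -220/7*49 = -1540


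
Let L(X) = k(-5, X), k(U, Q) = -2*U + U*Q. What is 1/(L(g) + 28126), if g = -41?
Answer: 1/28341 ≈ 3.5285e-5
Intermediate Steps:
k(U, Q) = -2*U + Q*U
L(X) = 10 - 5*X (L(X) = -5*(-2 + X) = 10 - 5*X)
1/(L(g) + 28126) = 1/((10 - 5*(-41)) + 28126) = 1/((10 + 205) + 28126) = 1/(215 + 28126) = 1/28341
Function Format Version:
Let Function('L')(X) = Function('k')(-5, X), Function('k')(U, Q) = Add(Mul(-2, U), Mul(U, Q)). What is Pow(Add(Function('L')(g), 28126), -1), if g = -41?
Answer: Rational(1, 28341) ≈ 3.5285e-5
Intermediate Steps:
Function('k')(U, Q) = Add(Mul(-2, U), Mul(Q, U))
Function('L')(X) = Add(10, Mul(-5, X)) (Function('L')(X) = Mul(-5, Add(-2, X)) = Add(10, Mul(-5, X)))
Pow(Add(Function('L')(g), 28126), -1) = Pow(Add(Add(10, Mul(-5, -41)), 28126), -1) = Pow(Add(Add(10, 205), 28126), -1) = Pow(Add(215, 28126), -1) = Pow(28341, -1) = Rational(1, 28341)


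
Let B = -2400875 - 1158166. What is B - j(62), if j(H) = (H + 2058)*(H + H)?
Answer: -3821921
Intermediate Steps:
B = -3559041
j(H) = 2*H*(2058 + H) (j(H) = (2058 + H)*(2*H) = 2*H*(2058 + H))
B - j(62) = -3559041 - 2*62*(2058 + 62) = -3559041 - 2*62*2120 = -3559041 - 1*262880 = -3559041 - 262880 = -3821921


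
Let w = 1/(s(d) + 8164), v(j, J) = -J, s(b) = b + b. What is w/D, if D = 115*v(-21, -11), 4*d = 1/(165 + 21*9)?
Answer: 708/7311842945 ≈ 9.6829e-8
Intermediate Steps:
d = 1/1416 (d = 1/(4*(165 + 21*9)) = 1/(4*(165 + 189)) = (¼)/354 = (¼)*(1/354) = 1/1416 ≈ 0.00070621)
s(b) = 2*b
w = 708/5780113 (w = 1/(2*(1/1416) + 8164) = 1/(1/708 + 8164) = 1/(5780113/708) = 708/5780113 ≈ 0.00012249)
D = 1265 (D = 115*(-1*(-11)) = 115*11 = 1265)
w/D = (708/5780113)/1265 = (708/5780113)*(1/1265) = 708/7311842945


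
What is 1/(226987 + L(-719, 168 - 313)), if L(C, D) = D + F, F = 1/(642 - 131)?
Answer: 511/115916263 ≈ 4.4084e-6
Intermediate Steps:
F = 1/511 ≈ 0.0019569
L(C, D) = 1/511 + D (L(C, D) = D + 1/511 = 1/511 + D)
1/(226987 + L(-719, 168 - 313)) = 1/(226987 + (1/511 + (168 - 313))) = 1/(226987 + (1/511 - 145)) = 1/(226987 - 74094/511) = 1/(115916263/511) = 511/115916263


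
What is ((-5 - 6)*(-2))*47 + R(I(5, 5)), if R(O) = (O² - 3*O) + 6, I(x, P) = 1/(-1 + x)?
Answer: 16629/16 ≈ 1039.3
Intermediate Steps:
R(O) = 6 + O² - 3*O
((-5 - 6)*(-2))*47 + R(I(5, 5)) = ((-5 - 6)*(-2))*47 + (6 + (1/(-1 + 5))² - 3/(-1 + 5)) = -11*(-2)*47 + (6 + (1/4)² - 3/4) = 22*47 + (6 + (¼)² - 3*¼) = 1034 + (6 + 1/16 - ¾) = 1034 + 85/16 = 16629/16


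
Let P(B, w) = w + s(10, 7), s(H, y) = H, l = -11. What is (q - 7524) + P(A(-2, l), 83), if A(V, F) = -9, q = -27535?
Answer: -34966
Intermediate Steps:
P(B, w) = 10 + w (P(B, w) = w + 10 = 10 + w)
(q - 7524) + P(A(-2, l), 83) = (-27535 - 7524) + (10 + 83) = -35059 + 93 = -34966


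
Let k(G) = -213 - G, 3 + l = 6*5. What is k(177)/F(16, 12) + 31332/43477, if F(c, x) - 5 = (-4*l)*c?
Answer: 10134438/10701553 ≈ 0.94701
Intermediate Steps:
l = 27 (l = -3 + 6*5 = -3 + 30 = 27)
F(c, x) = 5 - 108*c (F(c, x) = 5 + (-4*27)*c = 5 - 108*c)
k(177)/F(16, 12) + 31332/43477 = (-213 - 1*177)/(5 - 108*16) + 31332/43477 = (-213 - 177)/(5 - 1728) + 31332*(1/43477) = -390/(-1723) + 4476/6211 = -390*(-1/1723) + 4476/6211 = 390/1723 + 4476/6211 = 10134438/10701553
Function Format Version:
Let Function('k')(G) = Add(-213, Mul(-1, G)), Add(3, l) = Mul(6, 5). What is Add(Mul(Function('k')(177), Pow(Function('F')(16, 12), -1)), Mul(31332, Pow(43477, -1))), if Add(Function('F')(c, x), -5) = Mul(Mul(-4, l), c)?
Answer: Rational(10134438, 10701553) ≈ 0.94701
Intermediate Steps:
l = 27 (l = Add(-3, Mul(6, 5)) = Add(-3, 30) = 27)
Function('F')(c, x) = Add(5, Mul(-108, c)) (Function('F')(c, x) = Add(5, Mul(Mul(-4, 27), c)) = Add(5, Mul(-108, c)))
Add(Mul(Function('k')(177), Pow(Function('F')(16, 12), -1)), Mul(31332, Pow(43477, -1))) = Add(Mul(Add(-213, Mul(-1, 177)), Pow(Add(5, Mul(-108, 16)), -1)), Mul(31332, Pow(43477, -1))) = Add(Mul(Add(-213, -177), Pow(Add(5, -1728), -1)), Mul(31332, Rational(1, 43477))) = Add(Mul(-390, Pow(-1723, -1)), Rational(4476, 6211)) = Add(Mul(-390, Rational(-1, 1723)), Rational(4476, 6211)) = Add(Rational(390, 1723), Rational(4476, 6211)) = Rational(10134438, 10701553)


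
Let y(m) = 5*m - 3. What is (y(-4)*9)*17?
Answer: -3519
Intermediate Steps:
y(m) = -3 + 5*m
(y(-4)*9)*17 = ((-3 + 5*(-4))*9)*17 = ((-3 - 20)*9)*17 = -23*9*17 = -207*17 = -3519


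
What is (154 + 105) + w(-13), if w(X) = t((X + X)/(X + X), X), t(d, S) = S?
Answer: 246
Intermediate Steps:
w(X) = X
(154 + 105) + w(-13) = (154 + 105) - 13 = 259 - 13 = 246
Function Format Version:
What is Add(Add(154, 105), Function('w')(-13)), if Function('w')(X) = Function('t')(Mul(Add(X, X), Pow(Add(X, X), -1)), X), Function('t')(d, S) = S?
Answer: 246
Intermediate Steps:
Function('w')(X) = X
Add(Add(154, 105), Function('w')(-13)) = Add(Add(154, 105), -13) = Add(259, -13) = 246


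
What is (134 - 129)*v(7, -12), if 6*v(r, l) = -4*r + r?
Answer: -35/2 ≈ -17.500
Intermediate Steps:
v(r, l) = -r/2 (v(r, l) = (-4*r + r)/6 = (-3*r)/6 = -r/2)
(134 - 129)*v(7, -12) = (134 - 129)*(-½*7) = 5*(-7/2) = -35/2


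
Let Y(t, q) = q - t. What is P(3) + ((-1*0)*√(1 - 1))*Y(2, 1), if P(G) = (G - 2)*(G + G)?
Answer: 6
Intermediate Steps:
P(G) = 2*G*(-2 + G) (P(G) = (-2 + G)*(2*G) = 2*G*(-2 + G))
P(3) + ((-1*0)*√(1 - 1))*Y(2, 1) = 2*3*(-2 + 3) + ((-1*0)*√(1 - 1))*(1 - 1*2) = 2*3*1 + (0*√0)*(1 - 2) = 6 + (0*0)*(-1) = 6 + 0*(-1) = 6 + 0 = 6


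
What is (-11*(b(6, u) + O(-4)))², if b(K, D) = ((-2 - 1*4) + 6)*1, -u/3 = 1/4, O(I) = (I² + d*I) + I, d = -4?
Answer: 94864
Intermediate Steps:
O(I) = I² - 3*I (O(I) = (I² - 4*I) + I = I² - 3*I)
u = -¾ (u = -3/4 = -3*¼ = -¾ ≈ -0.75000)
b(K, D) = 0 (b(K, D) = ((-2 - 4) + 6)*1 = (-6 + 6)*1 = 0*1 = 0)
(-11*(b(6, u) + O(-4)))² = (-11*(0 - 4*(-3 - 4)))² = (-11*(0 - 4*(-7)))² = (-11*(0 + 28))² = (-11*28)² = (-308)² = 94864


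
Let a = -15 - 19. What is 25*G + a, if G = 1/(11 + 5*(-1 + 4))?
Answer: -859/26 ≈ -33.038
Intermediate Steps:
a = -34
G = 1/26 (G = 1/(11 + 5*3) = 1/(11 + 15) = 1/26 ≈ 0.038462)
25*G + a = 25*(1/26) - 34 = 25/26 - 34 = -859/26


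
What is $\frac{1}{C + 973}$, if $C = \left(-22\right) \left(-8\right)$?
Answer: $\frac{1}{1149} \approx 0.00087032$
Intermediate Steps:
$C = 176$
$\frac{1}{C + 973} = \frac{1}{176 + 973} = \frac{1}{1149}$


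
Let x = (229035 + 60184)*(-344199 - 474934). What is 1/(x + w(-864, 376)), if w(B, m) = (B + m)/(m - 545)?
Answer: -169/40037591783975 ≈ -4.2210e-12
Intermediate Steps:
w(B, m) = (B + m)/(-545 + m)
x = -236908827127 (x = 289219*(-819133) = -236908827127)
1/(x + w(-864, 376)) = 1/(-236908827127 + (-864 + 376)/(-545 + 376)) = 1/(-236908827127 - 488/(-169)) = 1/(-236908827127 - 1/169*(-488)) = 1/(-236908827127 + 488/169) = 1/(-40037591783975/169) = -169/40037591783975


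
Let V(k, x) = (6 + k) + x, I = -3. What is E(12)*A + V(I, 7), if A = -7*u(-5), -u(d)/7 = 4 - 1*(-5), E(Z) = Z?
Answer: 5302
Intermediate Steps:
V(k, x) = 6 + k + x
u(d) = -63 (u(d) = -7*(4 - 1*(-5)) = -7*(4 + 5) = -7*9 = -63)
A = 441 (A = -7*(-63) = 441)
E(12)*A + V(I, 7) = 12*441 + (6 - 3 + 7) = 5292 + 10 = 5302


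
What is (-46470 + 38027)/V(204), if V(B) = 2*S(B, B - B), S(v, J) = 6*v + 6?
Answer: -8443/2460 ≈ -3.4321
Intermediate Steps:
S(v, J) = 6 + 6*v
V(B) = 12 + 12*B (V(B) = 2*(6 + 6*B) = 12 + 12*B)
(-46470 + 38027)/V(204) = (-46470 + 38027)/(12 + 12*204) = -8443/(12 + 2448) = -8443/2460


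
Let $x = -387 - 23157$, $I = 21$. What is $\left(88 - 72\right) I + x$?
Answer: $-23208$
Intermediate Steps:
$x = -23544$
$\left(88 - 72\right) I + x = \left(88 - 72\right) 21 - 23544 = 16 \cdot 21 - 23544 = 336 - 23544 = -23208$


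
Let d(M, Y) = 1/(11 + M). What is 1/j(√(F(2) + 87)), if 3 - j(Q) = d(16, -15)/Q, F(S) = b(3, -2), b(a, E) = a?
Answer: 196830/590489 + 81*√10/590489 ≈ 0.33377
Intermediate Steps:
F(S) = 3
j(Q) = 3 - 1/(27*Q) (j(Q) = 3 - 1/((11 + 16)*Q) = 3 - 1/(27*Q))
1/j(√(F(2) + 87)) = 1/(3 - 1/(27*√(3 + 87))) = 1/(3 - √10/30/27) = 1/(3 - √10/810)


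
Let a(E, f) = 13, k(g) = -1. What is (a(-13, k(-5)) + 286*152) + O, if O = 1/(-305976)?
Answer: 13305366359/305976 ≈ 43485.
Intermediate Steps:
O = -1/305976 ≈ -3.2682e-6
(a(-13, k(-5)) + 286*152) + O = (13 + 286*152) - 1/305976 = (13 + 43472) - 1/305976 = 43485 - 1/305976 = 13305366359/305976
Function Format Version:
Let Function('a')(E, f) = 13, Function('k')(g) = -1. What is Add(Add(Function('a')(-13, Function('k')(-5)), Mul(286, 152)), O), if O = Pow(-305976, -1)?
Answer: Rational(13305366359, 305976) ≈ 43485.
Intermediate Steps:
O = Rational(-1, 305976) ≈ -3.2682e-6
Add(Add(Function('a')(-13, Function('k')(-5)), Mul(286, 152)), O) = Add(Add(13, Mul(286, 152)), Rational(-1, 305976)) = Add(Add(13, 43472), Rational(-1, 305976)) = Add(43485, Rational(-1, 305976)) = Rational(13305366359, 305976)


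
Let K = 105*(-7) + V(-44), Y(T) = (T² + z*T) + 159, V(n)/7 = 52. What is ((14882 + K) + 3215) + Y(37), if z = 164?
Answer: 25322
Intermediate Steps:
V(n) = 364 (V(n) = 7*52 = 364)
Y(T) = 159 + T² + 164*T (Y(T) = (T² + 164*T) + 159 = 159 + T² + 164*T)
K = -371 (K = 105*(-7) + 364 = -735 + 364 = -371)
((14882 + K) + 3215) + Y(37) = ((14882 - 371) + 3215) + (159 + 37² + 164*37) = (14511 + 3215) + (159 + 1369 + 6068) = 17726 + 7596 = 25322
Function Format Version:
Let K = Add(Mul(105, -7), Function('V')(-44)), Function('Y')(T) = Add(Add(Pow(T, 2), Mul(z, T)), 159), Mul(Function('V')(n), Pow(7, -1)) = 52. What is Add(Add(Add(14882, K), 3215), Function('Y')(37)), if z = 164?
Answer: 25322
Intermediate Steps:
Function('V')(n) = 364 (Function('V')(n) = Mul(7, 52) = 364)
Function('Y')(T) = Add(159, Pow(T, 2), Mul(164, T)) (Function('Y')(T) = Add(Add(Pow(T, 2), Mul(164, T)), 159) = Add(159, Pow(T, 2), Mul(164, T)))
K = -371 (K = Add(Mul(105, -7), 364) = Add(-735, 364) = -371)
Add(Add(Add(14882, K), 3215), Function('Y')(37)) = Add(Add(Add(14882, -371), 3215), Add(159, Pow(37, 2), Mul(164, 37))) = Add(Add(14511, 3215), Add(159, 1369, 6068)) = Add(17726, 7596) = 25322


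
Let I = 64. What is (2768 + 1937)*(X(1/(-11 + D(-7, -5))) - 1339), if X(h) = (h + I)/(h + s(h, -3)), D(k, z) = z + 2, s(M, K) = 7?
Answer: -606888540/97 ≈ -6.2566e+6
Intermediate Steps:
D(k, z) = 2 + z
X(h) = (64 + h)/(7 + h) (X(h) = (h + 64)/(h + 7) = (64 + h)/(7 + h))
(2768 + 1937)*(X(1/(-11 + D(-7, -5))) - 1339) = (2768 + 1937)*((64 + 1/(-11 + (2 - 5)))/(7 + 1/(-11 + (2 - 5))) - 1339) = 4705*((64 + 1/(-11 - 3))/(7 + 1/(-11 - 3)) - 1339) = 4705*((64 + 1/(-14))/(7 + 1/(-14)) - 1339) = 4705*((64 - 1/14)/(7 - 1/14) - 1339) = 4705*((895/14)/(97/14) - 1339) = 4705*((14/97)*(895/14) - 1339) = 4705*(895/97 - 1339) = 4705*(-128988/97) = -606888540/97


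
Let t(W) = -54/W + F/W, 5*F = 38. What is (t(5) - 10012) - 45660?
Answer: -1392032/25 ≈ -55681.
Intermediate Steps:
F = 38/5 (F = (⅕)*38 = 38/5 ≈ 7.6000)
t(W) = -232/(5*W) (t(W) = -54/W + 38/(5*W) = -232/(5*W))
(t(5) - 10012) - 45660 = (-232/5/5 - 10012) - 45660 = (-232/5*⅕ - 10012) - 45660 = (-232/25 - 10012) - 45660 = -250532/25 - 45660 = -1392032/25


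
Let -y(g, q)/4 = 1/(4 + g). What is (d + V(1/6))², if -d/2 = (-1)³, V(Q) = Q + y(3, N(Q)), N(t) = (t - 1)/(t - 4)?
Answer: 4489/1764 ≈ 2.5448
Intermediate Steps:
N(t) = (-1 + t)/(-4 + t)
y(g, q) = -4/(4 + g)
V(Q) = -4/7 + Q (V(Q) = Q - 4/(4 + 3) = Q - 4/7 = -4/7 + Q)
d = 2 (d = -2*(-1)³ = -2*(-1) = 2)
(d + V(1/6))² = (2 + (-4/7 + 1/6))² = (2 + (-4/7 + ⅙))² = (2 - 17/42)² = (67/42)² = 4489/1764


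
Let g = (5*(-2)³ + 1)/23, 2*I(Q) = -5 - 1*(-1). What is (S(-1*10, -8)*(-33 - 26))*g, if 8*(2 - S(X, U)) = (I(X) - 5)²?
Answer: -75933/184 ≈ -412.68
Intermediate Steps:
I(Q) = -2 (I(Q) = (-5 - 1*(-1))/2 = (-5 + 1)/2 = (½)*(-4) = -2)
g = -39/23 (g = (5*(-8) + 1)*(1/23) = (-40 + 1)*(1/23) = -39*1/23 = -39/23 ≈ -1.6957)
S(X, U) = -33/8 (S(X, U) = 2 - (-2 - 5)²/8 = 2 - ⅛*(-7)² = 2 - ⅛*49 = 2 - 49/8 = -33/8)
(S(-1*10, -8)*(-33 - 26))*g = -33*(-33 - 26)/8*(-39/23) = -33/8*(-59)*(-39/23) = (1947/8)*(-39/23) = -75933/184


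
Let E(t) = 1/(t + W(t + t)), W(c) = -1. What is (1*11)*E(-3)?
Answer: -11/4 ≈ -2.7500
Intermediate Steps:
E(t) = 1/(-1 + t) (E(t) = 1/(t - 1) = 1/(-1 + t))
(1*11)*E(-3) = (1*11)/(-1 - 3) = 11/(-4) = 11*(-¼) = -11/4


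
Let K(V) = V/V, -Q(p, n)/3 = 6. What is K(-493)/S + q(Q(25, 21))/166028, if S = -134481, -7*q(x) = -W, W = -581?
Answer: -11327951/22327611468 ≈ -0.00050735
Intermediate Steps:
Q(p, n) = -18 (Q(p, n) = -3*6 = -18)
q(x) = -83 (q(x) = -(-1)*(-581)/7 = -⅐*581 = -83)
K(V) = 1
K(-493)/S + q(Q(25, 21))/166028 = 1/(-134481) - 83/166028 = 1*(-1/134481) - 83*1/166028 = -1/134481 - 83/166028 = -11327951/22327611468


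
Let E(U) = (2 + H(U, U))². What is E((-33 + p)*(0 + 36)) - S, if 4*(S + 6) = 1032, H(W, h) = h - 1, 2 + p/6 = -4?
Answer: 6165037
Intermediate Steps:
p = -36 (p = -12 + 6*(-4) = -12 - 24 = -36)
H(W, h) = -1 + h
E(U) = (1 + U)² (E(U) = (2 + (-1 + U))² = (1 + U)²)
S = 252 (S = -6 + (¼)*1032 = -6 + 258 = 252)
E((-33 + p)*(0 + 36)) - S = (1 + (-33 - 36)*(0 + 36))² - 1*252 = (1 - 69*36)² - 252 = (1 - 2484)² - 252 = (-2483)² - 252 = 6165289 - 252 = 6165037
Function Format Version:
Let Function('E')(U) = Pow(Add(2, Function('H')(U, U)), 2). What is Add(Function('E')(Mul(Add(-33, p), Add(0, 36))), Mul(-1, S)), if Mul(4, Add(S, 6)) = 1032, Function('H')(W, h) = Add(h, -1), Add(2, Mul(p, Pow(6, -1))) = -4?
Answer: 6165037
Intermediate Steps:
p = -36 (p = Add(-12, Mul(6, -4)) = Add(-12, -24) = -36)
Function('H')(W, h) = Add(-1, h)
Function('E')(U) = Pow(Add(1, U), 2) (Function('E')(U) = Pow(Add(2, Add(-1, U)), 2) = Pow(Add(1, U), 2))
S = 252 (S = Add(-6, Mul(Rational(1, 4), 1032)) = Add(-6, 258) = 252)
Add(Function('E')(Mul(Add(-33, p), Add(0, 36))), Mul(-1, S)) = Add(Pow(Add(1, Mul(Add(-33, -36), Add(0, 36))), 2), Mul(-1, 252)) = Add(Pow(Add(1, Mul(-69, 36)), 2), -252) = Add(Pow(Add(1, -2484), 2), -252) = Add(Pow(-2483, 2), -252) = Add(6165289, -252) = 6165037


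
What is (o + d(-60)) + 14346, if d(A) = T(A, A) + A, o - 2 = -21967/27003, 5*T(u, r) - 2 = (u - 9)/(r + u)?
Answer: 77162160709/5400600 ≈ 14288.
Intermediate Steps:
T(u, r) = ⅖ + (-9 + u)/(5*(r + u)) (T(u, r) = ⅖ + ((u - 9)/(r + u))/5 = ⅖ + ((-9 + u)/(r + u))/5 = ⅖ + (-9 + u)/(5*(r + u)))
o = 32039/27003 (o = 2 - 21967/27003 = 32039/27003 ≈ 1.1865)
d(A) = A + (-9 + 5*A)/(10*A) (d(A) = (-9 + 2*A + 3*A)/(5*(A + A)) + A = (-9 + 5*A)/(5*((2*A))) + A = (1/(2*A))*(-9 + 5*A)/5 + A = (-9 + 5*A)/(10*A) + A = A + (-9 + 5*A)/(10*A))
(o + d(-60)) + 14346 = (32039/27003 + (½ - 60 - 9/10/(-60))) + 14346 = (32039/27003 + (½ - 60 - 9/10*(-1/60))) + 14346 = (32039/27003 + (½ - 60 + 3/200)) + 14346 = (32039/27003 - 11897/200) + 14346 = -314846891/5400600 + 14346 = 77162160709/5400600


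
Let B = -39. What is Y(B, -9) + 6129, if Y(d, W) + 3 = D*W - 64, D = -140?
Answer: 7322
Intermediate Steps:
Y(d, W) = -67 - 140*W (Y(d, W) = -3 + (-140*W - 64) = -3 + (-64 - 140*W) = -67 - 140*W)
Y(B, -9) + 6129 = (-67 - 140*(-9)) + 6129 = (-67 + 1260) + 6129 = 1193 + 6129 = 7322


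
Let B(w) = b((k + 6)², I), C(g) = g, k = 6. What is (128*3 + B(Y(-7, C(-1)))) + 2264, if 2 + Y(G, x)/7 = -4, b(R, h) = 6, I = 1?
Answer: 2654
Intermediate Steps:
Y(G, x) = -42 (Y(G, x) = -14 + 7*(-4) = -14 - 28 = -42)
B(w) = 6
(128*3 + B(Y(-7, C(-1)))) + 2264 = (128*3 + 6) + 2264 = (384 + 6) + 2264 = 390 + 2264 = 2654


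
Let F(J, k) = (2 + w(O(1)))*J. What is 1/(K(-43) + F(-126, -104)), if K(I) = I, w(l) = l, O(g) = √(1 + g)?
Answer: -295/55273 + 126*√2/55273 ≈ -0.0021133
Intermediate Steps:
F(J, k) = J*(2 + √2) (F(J, k) = (2 + √(1 + 1))*J = (2 + √2)*J = J*(2 + √2))
1/(K(-43) + F(-126, -104)) = 1/(-43 - 126*(2 + √2)) = 1/(-43 + (-252 - 126*√2)) = 1/(-295 - 126*√2)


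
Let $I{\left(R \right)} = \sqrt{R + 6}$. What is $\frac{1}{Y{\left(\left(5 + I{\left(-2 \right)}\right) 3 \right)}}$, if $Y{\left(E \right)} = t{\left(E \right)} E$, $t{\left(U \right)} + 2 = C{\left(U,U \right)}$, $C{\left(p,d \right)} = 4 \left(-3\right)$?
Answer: $- \frac{1}{294} \approx -0.0034014$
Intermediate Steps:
$C{\left(p,d \right)} = -12$
$I{\left(R \right)} = \sqrt{6 + R}$
$t{\left(U \right)} = -14$ ($t{\left(U \right)} = -2 - 12 = -14$)
$Y{\left(E \right)} = - 14 E$
$\frac{1}{Y{\left(\left(5 + I{\left(-2 \right)}\right) 3 \right)}} = \frac{1}{\left(-14\right) \left(5 + \sqrt{6 - 2}\right) 3} = \frac{1}{\left(-14\right) \left(5 + \sqrt{4}\right) 3} = \frac{1}{\left(-14\right) \left(5 + 2\right) 3} = \frac{1}{\left(-14\right) 7 \cdot 3} = \frac{1}{\left(-14\right) 21} = \frac{1}{-294} = - \frac{1}{294}$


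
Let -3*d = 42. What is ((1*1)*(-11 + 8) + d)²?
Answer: 289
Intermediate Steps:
d = -14 (d = -⅓*42 = -14)
((1*1)*(-11 + 8) + d)² = ((1*1)*(-11 + 8) - 14)² = (1*(-3) - 14)² = (-3 - 14)² = (-17)² = 289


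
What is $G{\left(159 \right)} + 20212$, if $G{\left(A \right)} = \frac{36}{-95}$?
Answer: $\frac{1920104}{95} \approx 20212.0$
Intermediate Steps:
$G{\left(A \right)} = - \frac{36}{95}$ ($G{\left(A \right)} = 36 \left(- \frac{1}{95}\right) = - \frac{36}{95}$)
$G{\left(159 \right)} + 20212 = - \frac{36}{95} + 20212 = \frac{1920104}{95}$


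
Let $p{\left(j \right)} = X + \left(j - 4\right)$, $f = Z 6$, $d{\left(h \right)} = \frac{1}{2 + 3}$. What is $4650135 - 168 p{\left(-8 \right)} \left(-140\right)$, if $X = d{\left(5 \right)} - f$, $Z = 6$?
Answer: $3525879$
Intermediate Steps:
$d{\left(h \right)} = \frac{1}{5}$
$f = 36$ ($f = 6 \cdot 6 = 36$)
$X = - \frac{179}{5}$ ($X = \frac{1}{5} - 36 = - \frac{179}{5} \approx -35.8$)
$p{\left(j \right)} = - \frac{199}{5} + j$ ($p{\left(j \right)} = - \frac{179}{5} + \left(j - 4\right) = - \frac{179}{5} + \left(-4 + j\right) = - \frac{199}{5} + j$)
$4650135 - 168 p{\left(-8 \right)} \left(-140\right) = 4650135 - 168 \left(- \frac{199}{5} - 8\right) \left(-140\right) = 4650135 - 168 \left(- \frac{239}{5}\right) \left(-140\right) = 4650135 - \left(- \frac{40152}{5}\right) \left(-140\right) = 4650135 - 1124256 = 3525879$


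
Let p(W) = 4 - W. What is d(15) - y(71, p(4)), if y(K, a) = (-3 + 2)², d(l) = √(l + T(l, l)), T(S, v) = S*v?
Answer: -1 + 4*√15 ≈ 14.492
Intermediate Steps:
d(l) = √(l + l²) (d(l) = √(l + l*l) = √(l + l²))
y(K, a) = 1 (y(K, a) = (-1)² = 1)
d(15) - y(71, p(4)) = √(15*(1 + 15)) - 1*1 = √(15*16) - 1 = √240 - 1 = 4*√15 - 1 = -1 + 4*√15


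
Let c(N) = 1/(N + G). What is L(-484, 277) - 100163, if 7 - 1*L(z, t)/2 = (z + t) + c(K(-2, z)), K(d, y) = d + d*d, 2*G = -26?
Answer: -1097083/11 ≈ -99735.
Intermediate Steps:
G = -13 (G = (½)*(-26) = -13)
K(d, y) = d + d²
c(N) = 1/(-13 + N) (c(N) = 1/(N - 13) = 1/(-13 + N))
L(z, t) = 156/11 - 2*t - 2*z (L(z, t) = 14 - 2*((z + t) + 1/(-13 - 2*(1 - 2))) = 14 - 2*((t + z) + 1/(-13 - 2*(-1))) = 14 - 2*((t + z) + 1/(-13 + 2)) = 14 - 2*((t + z) + 1/(-11)) = 14 - 2*((t + z) - 1/11) = 14 - 2*(-1/11 + t + z) = 14 + (2/11 - 2*t - 2*z) = 156/11 - 2*t - 2*z)
L(-484, 277) - 100163 = (156/11 - 2*277 - 2*(-484)) - 100163 = (156/11 - 554 + 968) - 100163 = 4710/11 - 100163 = -1097083/11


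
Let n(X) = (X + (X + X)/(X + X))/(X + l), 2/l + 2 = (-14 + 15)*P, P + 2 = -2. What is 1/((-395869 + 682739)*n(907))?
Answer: 68/19535847 ≈ 3.4808e-6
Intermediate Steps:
P = -4 (P = -2 - 2 = -4)
l = -1/3 (l = 2/(-2 + (-14 + 15)*(-4)) = 2/(-2 + 1*(-4)) = 2/(-2 - 4) = 2/(-6) = 2*(-1/6) = -1/3 ≈ -0.33333)
n(X) = (1 + X)/(-1/3 + X) (n(X) = (X + (X + X)/(X + X))/(X - 1/3) = (X + (2*X)/((2*X)))/(-1/3 + X) = (X + (2*X)*(1/(2*X)))/(-1/3 + X) = (X + 1)/(-1/3 + X) = (1 + X)/(-1/3 + X))
1/((-395869 + 682739)*n(907)) = 1/((-395869 + 682739)*((3*(1 + 907)/(-1 + 3*907)))) = 1/(286870*((3*908/(-1 + 2721)))) = 1/(286870*((3*908/2720))) = 1/(286870*((3*(1/2720)*908))) = 1/(286870*(681/680)) = (1/286870)*(680/681) = 68/19535847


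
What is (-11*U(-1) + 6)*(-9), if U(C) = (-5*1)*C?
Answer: 441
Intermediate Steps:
U(C) = -5*C
(-11*U(-1) + 6)*(-9) = (-(-55)*(-1) + 6)*(-9) = (-11*5 + 6)*(-9) = (-55 + 6)*(-9) = -49*(-9) = 441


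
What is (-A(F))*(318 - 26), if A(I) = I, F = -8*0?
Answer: 0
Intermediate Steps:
F = 0
(-A(F))*(318 - 26) = (-1*0)*(318 - 26) = 0*292 = 0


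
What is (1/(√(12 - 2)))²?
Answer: ⅒ ≈ 0.10000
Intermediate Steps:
(1/(√(12 - 2)))² = (1/(√10))² = (√10/10)² = ⅒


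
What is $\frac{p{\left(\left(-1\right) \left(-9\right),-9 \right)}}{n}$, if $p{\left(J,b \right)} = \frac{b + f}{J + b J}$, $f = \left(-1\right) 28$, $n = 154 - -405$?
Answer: $\frac{37}{40248} \approx 0.0009193$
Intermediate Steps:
$n = 559$ ($n = 154 + 405 = 559$)
$f = -28$
$p{\left(J,b \right)} = \frac{-28 + b}{J + J b}$ ($p{\left(J,b \right)} = \frac{b - 28}{J + b J} = \frac{-28 + b}{J + J b}$)
$\frac{p{\left(\left(-1\right) \left(-9\right),-9 \right)}}{n} = \frac{\frac{1}{\left(-1\right) \left(-9\right)} \frac{1}{1 - 9} \left(-28 - 9\right)}{559} = \frac{1}{9} \frac{1}{-8} \left(-37\right) \frac{1}{559} = \frac{1}{9} \left(- \frac{1}{8}\right) \left(-37\right) \frac{1}{559} = \frac{37}{72} \cdot \frac{1}{559} = \frac{37}{40248}$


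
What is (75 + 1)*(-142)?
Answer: -10792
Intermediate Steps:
(75 + 1)*(-142) = 76*(-142) = -10792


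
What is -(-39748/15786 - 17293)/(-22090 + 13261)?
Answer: -136513523/69687297 ≈ -1.9589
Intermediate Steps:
-(-39748/15786 - 17293)/(-22090 + 13261) = -(-39748*1/15786 - 17293)/(-8829) = -(-19874/7893 - 17293)*(-1)/8829 = -(-136513523)*(-1)/(7893*8829) = -1*136513523/69687297 = -136513523/69687297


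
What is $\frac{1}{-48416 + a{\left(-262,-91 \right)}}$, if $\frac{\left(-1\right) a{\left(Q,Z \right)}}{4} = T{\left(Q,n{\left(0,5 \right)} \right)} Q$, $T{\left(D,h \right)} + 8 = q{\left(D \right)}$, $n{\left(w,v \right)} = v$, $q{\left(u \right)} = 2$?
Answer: $- \frac{1}{54704} \approx -1.828 \cdot 10^{-5}$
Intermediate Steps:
$T{\left(D,h \right)} = -6$ ($T{\left(D,h \right)} = -8 + 2 = -6$)
$a{\left(Q,Z \right)} = 24 Q$ ($a{\left(Q,Z \right)} = - 4 \left(- 6 Q\right) = 24 Q$)
$\frac{1}{-48416 + a{\left(-262,-91 \right)}} = \frac{1}{-48416 + 24 \left(-262\right)} = \frac{1}{-48416 - 6288} = \frac{1}{-54704} = - \frac{1}{54704}$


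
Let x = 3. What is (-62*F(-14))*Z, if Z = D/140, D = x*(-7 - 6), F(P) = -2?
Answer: -1209/35 ≈ -34.543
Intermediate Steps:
D = -39 (D = 3*(-7 - 6) = 3*(-13) = -39)
Z = -39/140 ≈ -0.27857
(-62*F(-14))*Z = -62*(-2)*(-39/140) = 124*(-39/140) = -1209/35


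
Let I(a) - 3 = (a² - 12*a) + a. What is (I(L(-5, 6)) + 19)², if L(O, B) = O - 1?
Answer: 15376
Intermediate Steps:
L(O, B) = -1 + O
I(a) = 3 + a² - 11*a (I(a) = 3 + ((a² - 12*a) + a) = 3 + (a² - 11*a) = 3 + a² - 11*a)
(I(L(-5, 6)) + 19)² = ((3 + (-1 - 5)² - 11*(-1 - 5)) + 19)² = ((3 + (-6)² - 11*(-6)) + 19)² = ((3 + 36 + 66) + 19)² = (105 + 19)² = 124² = 15376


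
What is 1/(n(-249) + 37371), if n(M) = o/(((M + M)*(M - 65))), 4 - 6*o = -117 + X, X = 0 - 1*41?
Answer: 52124/1947926013 ≈ 2.6759e-5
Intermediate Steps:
X = -41 (X = 0 - 41 = -41)
o = 27 (o = ⅔ - (-117 - 41)/6 = ⅔ - ⅙*(-158) = ⅔ + 79/3 = 27)
n(M) = 27/(2*M*(-65 + M)) (n(M) = 27/(((M + M)*(M - 65))) = 27/(((2*M)*(-65 + M))) = 27/((2*M*(-65 + M))) = 27*(1/(2*M*(-65 + M))) = 27/(2*M*(-65 + M)))
1/(n(-249) + 37371) = 1/((27/2)/(-249*(-65 - 249)) + 37371) = 1/((27/2)*(-1/249)/(-314) + 37371) = 1/((27/2)*(-1/249)*(-1/314) + 37371) = 1/(9/52124 + 37371) = 1/(1947926013/52124) = 52124/1947926013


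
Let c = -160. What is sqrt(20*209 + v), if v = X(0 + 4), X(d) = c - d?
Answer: 4*sqrt(251) ≈ 63.372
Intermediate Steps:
X(d) = -160 - d
v = -164 (v = -160 - (0 + 4) = -160 - 1*4 = -160 - 4 = -164)
sqrt(20*209 + v) = sqrt(20*209 - 164) = sqrt(4180 - 164) = sqrt(4016) = 4*sqrt(251)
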